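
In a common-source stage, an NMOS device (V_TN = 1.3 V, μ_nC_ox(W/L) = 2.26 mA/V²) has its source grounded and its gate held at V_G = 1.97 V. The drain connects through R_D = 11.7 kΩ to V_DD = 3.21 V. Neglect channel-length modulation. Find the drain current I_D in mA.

V_GS = V_G = 1.97 V, so V_ov = 1.97 − 1.3 = 0.67 V.
Assume saturation: I_D = ½ k_n V_ov² = 0.5 × 2.26 × 0.67² = 0.507 mA, giving V_DS = V_DD − I_D R_D = 3.21 − 0.507 × 11.7 = -2.72 V.
But -2.72 V < V_ov = 0.67 V, so the device is actually in triode.
In triode I_D = k_n[V_ov V_DS − ½ V_DS²] and I_D = (V_DD − V_DS)/R_D. Equating: 13.2 V_DS² − 18.72 V_DS + 3.21 = 0, giving V_DS = 0.2 V (the root below V_ov).
I_D = (3.21 − 0.2) / 11.7 = 0.257 mA.

I_D = 0.257 mA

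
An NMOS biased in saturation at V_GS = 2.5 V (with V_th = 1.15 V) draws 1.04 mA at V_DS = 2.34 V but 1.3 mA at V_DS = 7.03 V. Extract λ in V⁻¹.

With V_GS fixed, I_D ∝ (1 + λ V_DS) in saturation, so I_D2/I_D1 = (1 + λ V_DS2)/(1 + λ V_DS1).
1.3/1.04 = 1.25 = (1 + 7.03 λ)/(1 + 2.34 λ).
Solving: λ (I_D1 V_DS2 − I_D2 V_DS1) = I_D2 − I_D1, so λ = (1.3 − 1.04) / (1.04 × 7.03 − 1.3 × 2.34) = 0.26 / 4.27 = 0.0609 V⁻¹.

λ = 0.0609 V⁻¹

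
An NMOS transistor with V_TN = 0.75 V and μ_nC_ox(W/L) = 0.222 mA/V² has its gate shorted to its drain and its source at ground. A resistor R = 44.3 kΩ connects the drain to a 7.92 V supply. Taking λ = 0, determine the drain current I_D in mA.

With gate tied to drain, V_GS = V_DS ≥ V_GS − V_TN, so the device is in saturation.
KCL at the drain: ½ k_n (V_GS − V_TN)² = (V_DD − V_GS)/R.
Let x = V_GS − 0.75. Then 4.92 x² + x − 7.17 = 0, giving x = 1.11 V (positive root), so V_GS = 1.86 V.
I_D = (V_DD − V_GS)/R = (7.92 − 1.86) / 44.3 = 0.137 mA.

I_D = 0.137 mA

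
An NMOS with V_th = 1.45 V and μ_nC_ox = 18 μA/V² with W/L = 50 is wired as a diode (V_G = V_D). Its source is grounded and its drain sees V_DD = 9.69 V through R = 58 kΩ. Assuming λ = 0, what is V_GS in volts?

V_GS = 1.99 V

With gate tied to drain, V_GS = V_DS ≥ V_GS − V_th, so the device is in saturation.
k_n = μ_nC_ox · (W/L) = 0.9 mA/V².
KCL at the drain: ½ k_n (V_GS − V_th)² = (V_DD − V_GS)/R.
Let x = V_GS − 1.45. Then 26.1 x² + x − 8.24 = 0, giving x = 0.543 V (positive root), so V_GS = 1.99 V.
I_D = (V_DD − V_GS)/R = (9.69 − 1.99) / 58 = 0.133 mA.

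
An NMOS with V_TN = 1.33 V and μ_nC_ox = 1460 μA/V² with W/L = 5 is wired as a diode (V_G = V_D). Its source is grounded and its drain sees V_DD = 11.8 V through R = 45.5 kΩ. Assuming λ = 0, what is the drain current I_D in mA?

With gate tied to drain, V_GS = V_DS ≥ V_GS − V_TN, so the device is in saturation.
k_n = μ_nC_ox · (W/L) = 7.3 mA/V².
KCL at the drain: ½ k_n (V_GS − V_TN)² = (V_DD − V_GS)/R.
Let x = V_GS − 1.33. Then 166 x² + x − 10.47 = 0, giving x = 0.248 V (positive root), so V_GS = 1.58 V.
I_D = (V_DD − V_GS)/R = (11.8 − 1.58) / 45.5 = 0.225 mA.

I_D = 0.225 mA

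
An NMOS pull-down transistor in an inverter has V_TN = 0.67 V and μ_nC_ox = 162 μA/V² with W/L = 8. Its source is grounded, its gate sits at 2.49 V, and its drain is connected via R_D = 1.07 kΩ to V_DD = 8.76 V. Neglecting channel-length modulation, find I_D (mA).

I_D = 2.15 mA

V_GS = V_G = 2.49 V, so V_ov = 2.49 − 0.67 = 1.82 V.
k_n = μ_nC_ox · (W/L) = 1.296 mA/V².
Assume saturation: I_D = ½ k_n V_ov² = 0.5 × 1.296 × 1.82² = 2.15 mA, giving V_DS = V_DD − I_D R_D = 8.76 − 2.15 × 1.07 = 6.46 V.
V_DS = 6.46 V ≥ V_ov = 1.82 V, confirming saturation.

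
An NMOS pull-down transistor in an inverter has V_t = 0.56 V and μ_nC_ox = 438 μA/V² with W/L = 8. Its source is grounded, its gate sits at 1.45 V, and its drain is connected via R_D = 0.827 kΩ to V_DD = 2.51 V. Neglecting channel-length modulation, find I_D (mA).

V_GS = V_G = 1.45 V, so V_ov = 1.45 − 0.56 = 0.89 V.
k_n = μ_nC_ox · (W/L) = 3.504 mA/V².
Assume saturation: I_D = ½ k_n V_ov² = 0.5 × 3.504 × 0.89² = 1.39 mA, giving V_DS = V_DD − I_D R_D = 2.51 − 1.39 × 0.827 = 1.36 V.
V_DS = 1.36 V ≥ V_ov = 0.89 V, confirming saturation.

I_D = 1.39 mA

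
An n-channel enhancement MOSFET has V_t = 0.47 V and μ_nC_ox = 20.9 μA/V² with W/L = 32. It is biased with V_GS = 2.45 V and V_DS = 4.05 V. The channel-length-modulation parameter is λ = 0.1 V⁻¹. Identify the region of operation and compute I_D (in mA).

Saturation; I_D = 1.84 mA

k_n = μ_nC_ox · (W/L) = 0.6688 mA/V².
V_ov = V_GS − V_t = 2.45 − 0.47 = 1.98 V.
Since V_DS = 4.05 V ≥ V_ov = 1.98 V, the device is in saturation.
I_D = ½ k_n V_ov² (1 + λ V_DS) = 0.5 × 0.6688 × 1.98² × (1 + 0.1 × 4.05) = 1.84 mA.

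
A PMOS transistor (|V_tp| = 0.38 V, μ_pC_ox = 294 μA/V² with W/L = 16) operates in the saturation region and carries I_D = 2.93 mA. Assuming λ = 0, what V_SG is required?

k_p = μ_pC_ox · (W/L) = 4.704 mA/V².
In saturation I_D = ½ k_p (V_SG − |V_tp|)², so V_SG − |V_tp| = √(2 I_D / k_p) = √(2 × 2.93 / 4.704) = 1.12 V.
V_SG = 0.38 + 1.12 = 1.5 V.

V_SG = 1.50 V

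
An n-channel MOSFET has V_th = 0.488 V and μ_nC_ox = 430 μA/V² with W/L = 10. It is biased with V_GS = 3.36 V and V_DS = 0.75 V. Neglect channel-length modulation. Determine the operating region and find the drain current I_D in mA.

Triode; I_D = 8.05 mA

k_n = μ_nC_ox · (W/L) = 4.3 mA/V².
V_ov = V_GS − V_th = 3.36 − 0.488 = 2.87 V.
Since V_DS = 0.75 V < V_ov = 2.87 V, the device is in the triode region.
I_D = k_n [V_ov · V_DS − ½ V_DS²] = 4.3 × [2.87 × 0.75 − 0.5 × 0.75²] = 8.05 mA.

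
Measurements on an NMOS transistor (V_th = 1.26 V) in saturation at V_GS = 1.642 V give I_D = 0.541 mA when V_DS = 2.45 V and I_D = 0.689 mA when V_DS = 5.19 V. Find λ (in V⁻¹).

With V_GS fixed, I_D ∝ (1 + λ V_DS) in saturation, so I_D2/I_D1 = (1 + λ V_DS2)/(1 + λ V_DS1).
0.689/0.541 = 1.274 = (1 + 5.19 λ)/(1 + 2.45 λ).
Solving: λ (I_D1 V_DS2 − I_D2 V_DS1) = I_D2 − I_D1, so λ = (0.689 − 0.541) / (0.541 × 5.19 − 0.689 × 2.45) = 0.148 / 1.12 = 0.132 V⁻¹.

λ = 0.132 V⁻¹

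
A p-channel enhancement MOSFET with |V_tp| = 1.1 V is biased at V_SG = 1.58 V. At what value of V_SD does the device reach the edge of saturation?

V_SD,sat = 0.480 V

The boundary between triode and saturation is V_SD = V_SG − |V_tp| = V_ov.
V_ov = 1.58 − 1.1 = 0.48 V.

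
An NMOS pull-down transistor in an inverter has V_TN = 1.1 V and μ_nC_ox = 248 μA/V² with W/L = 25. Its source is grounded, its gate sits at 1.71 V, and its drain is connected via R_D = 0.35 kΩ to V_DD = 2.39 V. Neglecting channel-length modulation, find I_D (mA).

I_D = 1.15 mA

V_GS = V_G = 1.71 V, so V_ov = 1.71 − 1.1 = 0.61 V.
k_n = μ_nC_ox · (W/L) = 6.2 mA/V².
Assume saturation: I_D = ½ k_n V_ov² = 0.5 × 6.2 × 0.61² = 1.15 mA, giving V_DS = V_DD − I_D R_D = 2.39 − 1.15 × 0.35 = 1.99 V.
V_DS = 1.99 V ≥ V_ov = 0.61 V, confirming saturation.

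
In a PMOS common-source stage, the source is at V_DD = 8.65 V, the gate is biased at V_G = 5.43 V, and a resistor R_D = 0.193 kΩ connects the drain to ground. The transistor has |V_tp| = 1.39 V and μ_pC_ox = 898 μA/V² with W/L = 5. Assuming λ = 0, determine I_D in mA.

I_D = 7.52 mA

V_SG = V_DD − V_G = 8.65 − 5.43 = 3.22 V, so V_ov = 3.22 − 1.39 = 1.83 V.
k_p = μ_pC_ox · (W/L) = 4.49 mA/V².
Assume saturation: I_D = ½ k_p V_ov² = 0.5 × 4.49 × 1.83² = 7.52 mA, giving V_SD = V_DD − I_D R_D = 8.65 − 7.52 × 0.193 = 7.2 V.
V_SD = 7.2 V ≥ V_ov = 1.83 V, confirming saturation.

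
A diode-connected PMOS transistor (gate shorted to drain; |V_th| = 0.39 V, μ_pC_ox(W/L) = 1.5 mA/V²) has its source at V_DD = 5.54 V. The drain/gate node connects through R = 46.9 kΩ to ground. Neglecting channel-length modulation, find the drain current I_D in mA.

I_D = 0.102 mA

With gate tied to drain, V_SG = V_SD ≥ V_SG − |V_th|, so the device is in saturation.
KCL at the drain: ½ k_p (V_SG − |V_th|)² = (V_DD − V_SG)/R.
Let x = V_SG − 0.39. Then 35.2 x² + x − 5.15 = 0, giving x = 0.369 V (positive root), so V_SG = 0.759 V.
I_D = (V_DD − V_SG)/R = (5.54 − 0.759) / 46.9 = 0.102 mA.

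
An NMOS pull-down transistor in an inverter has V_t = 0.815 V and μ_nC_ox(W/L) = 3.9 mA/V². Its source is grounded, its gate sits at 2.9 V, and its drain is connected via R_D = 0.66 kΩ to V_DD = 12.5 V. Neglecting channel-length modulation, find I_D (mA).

I_D = 8.48 mA

V_GS = V_G = 2.9 V, so V_ov = 2.9 − 0.815 = 2.08 V.
Assume saturation: I_D = ½ k_n V_ov² = 0.5 × 3.9 × 2.08² = 8.48 mA, giving V_DS = V_DD − I_D R_D = 12.5 − 8.48 × 0.66 = 6.91 V.
V_DS = 6.91 V ≥ V_ov = 2.08 V, confirming saturation.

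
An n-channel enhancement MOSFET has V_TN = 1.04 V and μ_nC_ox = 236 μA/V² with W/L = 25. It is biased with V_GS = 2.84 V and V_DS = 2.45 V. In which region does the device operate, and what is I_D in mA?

k_n = μ_nC_ox · (W/L) = 5.9 mA/V².
V_ov = V_GS − V_TN = 2.84 − 1.04 = 1.8 V.
Since V_DS = 2.45 V ≥ V_ov = 1.8 V, the device is in saturation.
I_D = ½ k_n V_ov² = 0.5 × 5.9 × 1.8² = 9.56 mA.

Saturation; I_D = 9.56 mA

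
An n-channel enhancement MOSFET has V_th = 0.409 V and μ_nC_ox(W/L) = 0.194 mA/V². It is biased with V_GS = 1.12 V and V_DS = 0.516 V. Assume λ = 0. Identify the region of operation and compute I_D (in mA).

V_ov = V_GS − V_th = 1.12 − 0.409 = 0.711 V.
Since V_DS = 0.516 V < V_ov = 0.711 V, the device is in the triode region.
I_D = k_n [V_ov · V_DS − ½ V_DS²] = 0.194 × [0.711 × 0.516 − 0.5 × 0.516²] = 0.0453 mA.

Triode; I_D = 0.0453 mA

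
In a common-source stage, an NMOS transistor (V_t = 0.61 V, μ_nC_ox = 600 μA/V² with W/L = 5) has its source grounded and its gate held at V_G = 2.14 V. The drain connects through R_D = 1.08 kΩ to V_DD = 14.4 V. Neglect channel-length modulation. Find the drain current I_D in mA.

I_D = 3.51 mA

V_GS = V_G = 2.14 V, so V_ov = 2.14 − 0.61 = 1.53 V.
k_n = μ_nC_ox · (W/L) = 3 mA/V².
Assume saturation: I_D = ½ k_n V_ov² = 0.5 × 3 × 1.53² = 3.51 mA, giving V_DS = V_DD − I_D R_D = 14.4 − 3.51 × 1.08 = 10.6 V.
V_DS = 10.6 V ≥ V_ov = 1.53 V, confirming saturation.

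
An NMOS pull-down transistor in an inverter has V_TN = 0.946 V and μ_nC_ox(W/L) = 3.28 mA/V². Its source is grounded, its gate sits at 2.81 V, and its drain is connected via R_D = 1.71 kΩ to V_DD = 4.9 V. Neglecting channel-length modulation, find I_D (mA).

V_GS = V_G = 2.81 V, so V_ov = 2.81 − 0.946 = 1.86 V.
Assume saturation: I_D = ½ k_n V_ov² = 0.5 × 3.28 × 1.86² = 5.7 mA, giving V_DS = V_DD − I_D R_D = 4.9 − 5.7 × 1.71 = -4.84 V.
But -4.84 V < V_ov = 1.86 V, so the device is actually in triode.
In triode I_D = k_n[V_ov V_DS − ½ V_DS²] and I_D = (V_DD − V_DS)/R_D. Equating: 2.8 V_DS² − 11.45 V_DS + 4.9 = 0, giving V_DS = 0.485 V (the root below V_ov).
I_D = (4.9 − 0.485) / 1.71 = 2.58 mA.

I_D = 2.58 mA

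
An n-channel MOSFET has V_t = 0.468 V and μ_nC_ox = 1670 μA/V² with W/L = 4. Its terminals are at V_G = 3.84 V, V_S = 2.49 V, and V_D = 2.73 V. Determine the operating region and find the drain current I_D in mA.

Triode; I_D = 1.22 mA

V_GS = V_G − V_S = 3.84 − 2.49 = 1.35 V; V_DS = V_D − V_S = 2.73 − 2.49 = 0.24 V.
k_n = μ_nC_ox · (W/L) = 6.68 mA/V².
V_ov = V_GS − V_t = 1.35 − 0.468 = 0.882 V.
Since V_DS = 0.24 V < V_ov = 0.882 V, the device is in the triode region.
I_D = k_n [V_ov · V_DS − ½ V_DS²] = 6.68 × [0.882 × 0.24 − 0.5 × 0.24²] = 1.22 mA.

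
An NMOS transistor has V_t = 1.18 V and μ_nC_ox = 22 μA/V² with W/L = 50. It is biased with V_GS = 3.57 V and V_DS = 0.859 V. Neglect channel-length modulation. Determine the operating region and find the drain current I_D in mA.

Triode; I_D = 1.85 mA

k_n = μ_nC_ox · (W/L) = 1.1 mA/V².
V_ov = V_GS − V_t = 3.57 − 1.18 = 2.39 V.
Since V_DS = 0.859 V < V_ov = 2.39 V, the device is in the triode region.
I_D = k_n [V_ov · V_DS − ½ V_DS²] = 1.1 × [2.39 × 0.859 − 0.5 × 0.859²] = 1.85 mA.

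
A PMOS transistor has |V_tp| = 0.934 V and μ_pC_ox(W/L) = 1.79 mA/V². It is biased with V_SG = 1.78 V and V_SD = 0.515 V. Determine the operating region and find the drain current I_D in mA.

V_ov = V_SG − |V_tp| = 1.78 − 0.934 = 0.846 V.
Since V_SD = 0.515 V < V_ov = 0.846 V, the device is in the triode region.
I_D = k_p [V_ov · V_SD − ½ V_SD²] = 1.79 × [0.846 × 0.515 − 0.5 × 0.515²] = 0.543 mA.

Triode; I_D = 0.543 mA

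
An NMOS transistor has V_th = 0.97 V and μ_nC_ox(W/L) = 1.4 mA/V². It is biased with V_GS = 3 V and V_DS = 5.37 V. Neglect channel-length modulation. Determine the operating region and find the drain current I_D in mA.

Saturation; I_D = 2.88 mA

V_ov = V_GS − V_th = 3 − 0.97 = 2.03 V.
Since V_DS = 5.37 V ≥ V_ov = 2.03 V, the device is in saturation.
I_D = ½ k_n V_ov² = 0.5 × 1.4 × 2.03² = 2.88 mA.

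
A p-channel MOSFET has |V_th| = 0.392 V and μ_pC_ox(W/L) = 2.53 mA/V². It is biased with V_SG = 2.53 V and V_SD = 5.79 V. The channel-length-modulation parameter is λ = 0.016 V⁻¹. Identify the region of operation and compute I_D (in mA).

V_ov = V_SG − |V_th| = 2.53 − 0.392 = 2.14 V.
Since V_SD = 5.79 V ≥ V_ov = 2.14 V, the device is in saturation.
I_D = ½ k_p V_ov² (1 + λ V_SD) = 0.5 × 2.53 × 2.14² × (1 + 0.016 × 5.79) = 6.32 mA.

Saturation; I_D = 6.32 mA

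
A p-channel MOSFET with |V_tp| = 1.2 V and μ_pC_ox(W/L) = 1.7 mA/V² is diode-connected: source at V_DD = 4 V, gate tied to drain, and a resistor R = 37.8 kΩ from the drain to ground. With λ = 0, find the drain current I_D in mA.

With gate tied to drain, V_SG = V_SD ≥ V_SG − |V_tp|, so the device is in saturation.
KCL at the drain: ½ k_p (V_SG − |V_tp|)² = (V_DD − V_SG)/R.
Let x = V_SG − 1.2. Then 32.1 x² + x − 2.8 = 0, giving x = 0.28 V (positive root), so V_SG = 1.48 V.
I_D = (V_DD − V_SG)/R = (4 − 1.48) / 37.8 = 0.0667 mA.

I_D = 0.0667 mA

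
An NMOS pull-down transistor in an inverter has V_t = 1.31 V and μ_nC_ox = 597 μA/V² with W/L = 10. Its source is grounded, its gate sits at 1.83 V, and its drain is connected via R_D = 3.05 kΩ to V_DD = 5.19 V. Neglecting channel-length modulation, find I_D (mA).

V_GS = V_G = 1.83 V, so V_ov = 1.83 − 1.31 = 0.52 V.
k_n = μ_nC_ox · (W/L) = 5.97 mA/V².
Assume saturation: I_D = ½ k_n V_ov² = 0.5 × 5.97 × 0.52² = 0.807 mA, giving V_DS = V_DD − I_D R_D = 5.19 − 0.807 × 3.05 = 2.73 V.
V_DS = 2.73 V ≥ V_ov = 0.52 V, confirming saturation.

I_D = 0.807 mA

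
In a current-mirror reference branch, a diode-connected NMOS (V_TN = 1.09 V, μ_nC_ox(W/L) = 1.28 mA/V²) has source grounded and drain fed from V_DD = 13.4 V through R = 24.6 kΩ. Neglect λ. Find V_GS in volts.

V_GS = 1.94 V

With gate tied to drain, V_GS = V_DS ≥ V_GS − V_TN, so the device is in saturation.
KCL at the drain: ½ k_n (V_GS − V_TN)² = (V_DD − V_GS)/R.
Let x = V_GS − 1.09. Then 15.7 x² + x − 12.31 = 0, giving x = 0.853 V (positive root), so V_GS = 1.94 V.
I_D = (V_DD − V_GS)/R = (13.4 − 1.94) / 24.6 = 0.466 mA.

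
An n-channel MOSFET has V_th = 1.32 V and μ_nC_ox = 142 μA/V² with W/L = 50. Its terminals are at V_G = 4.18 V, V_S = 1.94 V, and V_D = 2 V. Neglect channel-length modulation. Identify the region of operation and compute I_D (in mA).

V_GS = V_G − V_S = 4.18 − 1.94 = 2.24 V; V_DS = V_D − V_S = 2 − 1.94 = 0.06 V.
k_n = μ_nC_ox · (W/L) = 7.1 mA/V².
V_ov = V_GS − V_th = 2.24 − 1.32 = 0.92 V.
Since V_DS = 0.06 V < V_ov = 0.92 V, the device is in the triode region.
I_D = k_n [V_ov · V_DS − ½ V_DS²] = 7.1 × [0.92 × 0.06 − 0.5 × 0.06²] = 0.379 mA.

Triode; I_D = 0.379 mA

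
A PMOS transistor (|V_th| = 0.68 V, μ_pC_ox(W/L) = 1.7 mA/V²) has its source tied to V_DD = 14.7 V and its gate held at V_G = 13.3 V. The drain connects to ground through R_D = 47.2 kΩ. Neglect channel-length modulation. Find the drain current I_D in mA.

V_SG = V_DD − V_G = 14.7 − 13.3 = 1.4 V, so V_ov = 1.4 − 0.68 = 0.72 V.
Assume saturation: I_D = ½ k_p V_ov² = 0.5 × 1.7 × 0.72² = 0.441 mA, giving V_SD = V_DD − I_D R_D = 14.7 − 0.441 × 47.2 = -6.1 V.
But -6.1 V < V_ov = 0.72 V, so the device is actually in triode.
In triode I_D = k_p[V_ov V_SD − ½ V_SD²] and I_D = (V_DD − V_SD)/R_D. Equating: 40.1 V_SD² − 58.77 V_SD + 14.7 = 0, giving V_SD = 0.32 V (the root below V_ov).
I_D = (14.7 − 0.32) / 47.2 = 0.305 mA.

I_D = 0.305 mA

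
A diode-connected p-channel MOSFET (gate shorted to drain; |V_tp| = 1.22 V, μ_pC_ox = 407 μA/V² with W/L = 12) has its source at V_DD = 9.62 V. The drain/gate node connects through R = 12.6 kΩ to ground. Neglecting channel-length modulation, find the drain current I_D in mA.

I_D = 0.626 mA

With gate tied to drain, V_SG = V_SD ≥ V_SG − |V_tp|, so the device is in saturation.
k_p = μ_pC_ox · (W/L) = 4.884 mA/V².
KCL at the drain: ½ k_p (V_SG − |V_tp|)² = (V_DD − V_SG)/R.
Let x = V_SG − 1.22. Then 30.8 x² + x − 8.4 = 0, giving x = 0.506 V (positive root), so V_SG = 1.73 V.
I_D = (V_DD − V_SG)/R = (9.62 − 1.73) / 12.6 = 0.626 mA.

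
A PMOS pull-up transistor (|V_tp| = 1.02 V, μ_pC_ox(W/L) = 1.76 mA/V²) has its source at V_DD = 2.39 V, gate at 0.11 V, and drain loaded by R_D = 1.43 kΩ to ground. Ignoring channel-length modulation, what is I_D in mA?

I_D = 1.16 mA

V_SG = V_DD − V_G = 2.39 − 0.11 = 2.28 V, so V_ov = 2.28 − 1.02 = 1.26 V.
Assume saturation: I_D = ½ k_p V_ov² = 0.5 × 1.76 × 1.26² = 1.4 mA, giving V_SD = V_DD − I_D R_D = 2.39 − 1.4 × 1.43 = 0.392 V.
But 0.392 V < V_ov = 1.26 V, so the device is actually in triode.
In triode I_D = k_p[V_ov V_SD − ½ V_SD²] and I_D = (V_DD − V_SD)/R_D. Equating: 1.26 V_SD² − 4.171 V_SD + 2.39 = 0, giving V_SD = 0.737 V (the root below V_ov).
I_D = (2.39 − 0.737) / 1.43 = 1.16 mA.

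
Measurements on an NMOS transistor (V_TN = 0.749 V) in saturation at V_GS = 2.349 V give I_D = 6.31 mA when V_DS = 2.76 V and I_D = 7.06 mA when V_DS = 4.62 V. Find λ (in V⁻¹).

With V_GS fixed, I_D ∝ (1 + λ V_DS) in saturation, so I_D2/I_D1 = (1 + λ V_DS2)/(1 + λ V_DS1).
7.06/6.31 = 1.119 = (1 + 4.62 λ)/(1 + 2.76 λ).
Solving: λ (I_D1 V_DS2 − I_D2 V_DS1) = I_D2 − I_D1, so λ = (7.06 − 6.31) / (6.31 × 4.62 − 7.06 × 2.76) = 0.75 / 9.67 = 0.0776 V⁻¹.

λ = 0.0776 V⁻¹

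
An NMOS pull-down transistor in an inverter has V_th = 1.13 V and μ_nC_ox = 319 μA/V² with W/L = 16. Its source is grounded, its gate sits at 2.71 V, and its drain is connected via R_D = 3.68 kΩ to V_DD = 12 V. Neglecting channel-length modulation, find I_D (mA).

V_GS = V_G = 2.71 V, so V_ov = 2.71 − 1.13 = 1.58 V.
k_n = μ_nC_ox · (W/L) = 5.104 mA/V².
Assume saturation: I_D = ½ k_n V_ov² = 0.5 × 5.104 × 1.58² = 6.37 mA, giving V_DS = V_DD − I_D R_D = 12 − 6.37 × 3.68 = -11.4 V.
But -11.4 V < V_ov = 1.58 V, so the device is actually in triode.
In triode I_D = k_n[V_ov V_DS − ½ V_DS²] and I_D = (V_DD − V_DS)/R_D. Equating: 9.39 V_DS² − 30.68 V_DS + 12 = 0, giving V_DS = 0.454 V (the root below V_ov).
I_D = (12 − 0.454) / 3.68 = 3.14 mA.

I_D = 3.14 mA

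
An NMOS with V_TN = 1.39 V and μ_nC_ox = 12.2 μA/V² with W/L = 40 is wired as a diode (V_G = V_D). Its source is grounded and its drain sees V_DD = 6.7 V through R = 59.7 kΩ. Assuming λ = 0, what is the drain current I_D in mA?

I_D = 0.0794 mA

With gate tied to drain, V_GS = V_DS ≥ V_GS − V_TN, so the device is in saturation.
k_n = μ_nC_ox · (W/L) = 0.488 mA/V².
KCL at the drain: ½ k_n (V_GS − V_TN)² = (V_DD − V_GS)/R.
Let x = V_GS − 1.39. Then 14.6 x² + x − 5.31 = 0, giving x = 0.57 V (positive root), so V_GS = 1.96 V.
I_D = (V_DD − V_GS)/R = (6.7 − 1.96) / 59.7 = 0.0794 mA.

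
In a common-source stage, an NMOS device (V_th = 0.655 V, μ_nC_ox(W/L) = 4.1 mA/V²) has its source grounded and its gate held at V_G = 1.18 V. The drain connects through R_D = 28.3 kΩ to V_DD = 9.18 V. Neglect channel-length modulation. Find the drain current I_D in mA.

V_GS = V_G = 1.18 V, so V_ov = 1.18 − 0.655 = 0.525 V.
Assume saturation: I_D = ½ k_n V_ov² = 0.5 × 4.1 × 0.525² = 0.565 mA, giving V_DS = V_DD − I_D R_D = 9.18 − 0.565 × 28.3 = -6.81 V.
But -6.81 V < V_ov = 0.525 V, so the device is actually in triode.
In triode I_D = k_n[V_ov V_DS − ½ V_DS²] and I_D = (V_DD − V_DS)/R_D. Equating: 58 V_DS² − 61.92 V_DS + 9.18 = 0, giving V_DS = 0.178 V (the root below V_ov).
I_D = (9.18 − 0.178) / 28.3 = 0.318 mA.

I_D = 0.318 mA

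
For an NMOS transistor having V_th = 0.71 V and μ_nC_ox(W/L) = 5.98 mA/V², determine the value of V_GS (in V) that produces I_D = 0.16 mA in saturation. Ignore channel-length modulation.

In saturation I_D = ½ k_n (V_GS − V_th)², so V_GS − V_th = √(2 I_D / k_n) = √(2 × 0.16 / 5.98) = 0.231 V.
V_GS = 0.71 + 0.231 = 0.941 V.

V_GS = 0.941 V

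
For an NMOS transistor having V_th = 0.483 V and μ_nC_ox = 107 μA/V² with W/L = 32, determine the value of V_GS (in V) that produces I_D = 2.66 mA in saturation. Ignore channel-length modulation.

V_GS = 1.73 V

k_n = μ_nC_ox · (W/L) = 3.424 mA/V².
In saturation I_D = ½ k_n (V_GS − V_th)², so V_GS − V_th = √(2 I_D / k_n) = √(2 × 2.66 / 3.424) = 1.25 V.
V_GS = 0.483 + 1.25 = 1.73 V.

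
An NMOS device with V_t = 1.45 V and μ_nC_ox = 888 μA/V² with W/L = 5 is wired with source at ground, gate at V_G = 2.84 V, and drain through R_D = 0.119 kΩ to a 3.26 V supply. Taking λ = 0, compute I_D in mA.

I_D = 4.29 mA

V_GS = V_G = 2.84 V, so V_ov = 2.84 − 1.45 = 1.39 V.
k_n = μ_nC_ox · (W/L) = 4.44 mA/V².
Assume saturation: I_D = ½ k_n V_ov² = 0.5 × 4.44 × 1.39² = 4.29 mA, giving V_DS = V_DD − I_D R_D = 3.26 − 4.29 × 0.119 = 2.75 V.
V_DS = 2.75 V ≥ V_ov = 1.39 V, confirming saturation.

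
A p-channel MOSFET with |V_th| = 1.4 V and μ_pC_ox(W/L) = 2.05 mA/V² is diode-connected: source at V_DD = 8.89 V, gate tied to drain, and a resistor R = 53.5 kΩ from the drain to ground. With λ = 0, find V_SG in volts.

V_SG = 1.76 V

With gate tied to drain, V_SG = V_SD ≥ V_SG − |V_th|, so the device is in saturation.
KCL at the drain: ½ k_p (V_SG − |V_th|)² = (V_DD − V_SG)/R.
Let x = V_SG − 1.4. Then 54.8 x² + x − 7.49 = 0, giving x = 0.361 V (positive root), so V_SG = 1.76 V.
I_D = (V_DD − V_SG)/R = (8.89 − 1.76) / 53.5 = 0.133 mA.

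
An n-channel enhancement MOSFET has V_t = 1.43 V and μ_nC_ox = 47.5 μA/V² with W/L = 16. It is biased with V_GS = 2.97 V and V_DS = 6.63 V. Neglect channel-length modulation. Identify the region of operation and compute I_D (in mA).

k_n = μ_nC_ox · (W/L) = 0.76 mA/V².
V_ov = V_GS − V_t = 2.97 − 1.43 = 1.54 V.
Since V_DS = 6.63 V ≥ V_ov = 1.54 V, the device is in saturation.
I_D = ½ k_n V_ov² = 0.5 × 0.76 × 1.54² = 0.901 mA.

Saturation; I_D = 0.901 mA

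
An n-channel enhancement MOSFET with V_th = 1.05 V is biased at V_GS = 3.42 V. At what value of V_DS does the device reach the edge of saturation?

The boundary between triode and saturation is V_DS = V_GS − V_th = V_ov.
V_ov = 3.42 − 1.05 = 2.37 V.

V_DS,sat = 2.37 V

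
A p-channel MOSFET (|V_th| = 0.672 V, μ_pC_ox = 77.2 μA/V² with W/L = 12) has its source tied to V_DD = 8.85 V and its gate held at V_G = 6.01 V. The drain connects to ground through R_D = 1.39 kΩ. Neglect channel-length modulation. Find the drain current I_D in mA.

I_D = 2.18 mA

V_SG = V_DD − V_G = 8.85 − 6.01 = 2.84 V, so V_ov = 2.84 − 0.672 = 2.17 V.
k_p = μ_pC_ox · (W/L) = 0.9264 mA/V².
Assume saturation: I_D = ½ k_p V_ov² = 0.5 × 0.9264 × 2.17² = 2.18 mA, giving V_SD = V_DD − I_D R_D = 8.85 − 2.18 × 1.39 = 5.82 V.
V_SD = 5.82 V ≥ V_ov = 2.17 V, confirming saturation.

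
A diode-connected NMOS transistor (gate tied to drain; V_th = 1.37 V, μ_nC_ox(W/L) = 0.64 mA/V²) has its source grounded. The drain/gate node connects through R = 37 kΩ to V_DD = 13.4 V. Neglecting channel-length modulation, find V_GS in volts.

V_GS = 2.34 V

With gate tied to drain, V_GS = V_DS ≥ V_GS − V_th, so the device is in saturation.
KCL at the drain: ½ k_n (V_GS − V_th)² = (V_DD − V_GS)/R.
Let x = V_GS − 1.37. Then 11.8 x² + x − 12.03 = 0, giving x = 0.967 V (positive root), so V_GS = 2.34 V.
I_D = (V_DD − V_GS)/R = (13.4 − 2.34) / 37 = 0.299 mA.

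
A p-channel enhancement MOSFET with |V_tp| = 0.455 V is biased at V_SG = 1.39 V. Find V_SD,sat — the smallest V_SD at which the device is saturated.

The boundary between triode and saturation is V_SD = V_SG − |V_tp| = V_ov.
V_ov = 1.39 − 0.455 = 0.935 V.

V_SD,sat = 0.935 V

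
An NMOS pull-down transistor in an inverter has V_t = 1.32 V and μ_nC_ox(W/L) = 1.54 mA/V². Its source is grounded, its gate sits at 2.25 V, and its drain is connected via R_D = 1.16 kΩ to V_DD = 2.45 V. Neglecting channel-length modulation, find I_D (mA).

V_GS = V_G = 2.25 V, so V_ov = 2.25 − 1.32 = 0.93 V.
Assume saturation: I_D = ½ k_n V_ov² = 0.5 × 1.54 × 0.93² = 0.666 mA, giving V_DS = V_DD − I_D R_D = 2.45 − 0.666 × 1.16 = 1.68 V.
V_DS = 1.68 V ≥ V_ov = 0.93 V, confirming saturation.

I_D = 0.666 mA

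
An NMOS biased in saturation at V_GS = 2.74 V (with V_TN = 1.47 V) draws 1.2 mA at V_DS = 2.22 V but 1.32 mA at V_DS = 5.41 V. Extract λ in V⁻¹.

With V_GS fixed, I_D ∝ (1 + λ V_DS) in saturation, so I_D2/I_D1 = (1 + λ V_DS2)/(1 + λ V_DS1).
1.32/1.2 = 1.1 = (1 + 5.41 λ)/(1 + 2.22 λ).
Solving: λ (I_D1 V_DS2 − I_D2 V_DS1) = I_D2 − I_D1, so λ = (1.32 − 1.2) / (1.2 × 5.41 − 1.32 × 2.22) = 0.12 / 3.56 = 0.0337 V⁻¹.

λ = 0.0337 V⁻¹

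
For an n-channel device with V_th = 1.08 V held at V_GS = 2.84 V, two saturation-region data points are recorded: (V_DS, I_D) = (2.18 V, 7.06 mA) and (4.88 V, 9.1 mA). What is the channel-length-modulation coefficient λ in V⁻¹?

λ = 0.140 V⁻¹

With V_GS fixed, I_D ∝ (1 + λ V_DS) in saturation, so I_D2/I_D1 = (1 + λ V_DS2)/(1 + λ V_DS1).
9.1/7.06 = 1.289 = (1 + 4.88 λ)/(1 + 2.18 λ).
Solving: λ (I_D1 V_DS2 − I_D2 V_DS1) = I_D2 − I_D1, so λ = (9.1 − 7.06) / (7.06 × 4.88 − 9.1 × 2.18) = 2.04 / 14.6 = 0.14 V⁻¹.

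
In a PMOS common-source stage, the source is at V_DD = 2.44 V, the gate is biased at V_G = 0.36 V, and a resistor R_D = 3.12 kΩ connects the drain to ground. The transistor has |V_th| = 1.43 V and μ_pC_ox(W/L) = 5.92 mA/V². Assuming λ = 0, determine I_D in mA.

I_D = 0.711 mA

V_SG = V_DD − V_G = 2.44 − 0.36 = 2.08 V, so V_ov = 2.08 − 1.43 = 0.65 V.
Assume saturation: I_D = ½ k_p V_ov² = 0.5 × 5.92 × 0.65² = 1.25 mA, giving V_SD = V_DD − I_D R_D = 2.44 − 1.25 × 3.12 = -1.46 V.
But -1.46 V < V_ov = 0.65 V, so the device is actually in triode.
In triode I_D = k_p[V_ov V_SD − ½ V_SD²] and I_D = (V_DD − V_SD)/R_D. Equating: 9.24 V_SD² − 13.01 V_SD + 2.44 = 0, giving V_SD = 0.223 V (the root below V_ov).
I_D = (2.44 − 0.223) / 3.12 = 0.711 mA.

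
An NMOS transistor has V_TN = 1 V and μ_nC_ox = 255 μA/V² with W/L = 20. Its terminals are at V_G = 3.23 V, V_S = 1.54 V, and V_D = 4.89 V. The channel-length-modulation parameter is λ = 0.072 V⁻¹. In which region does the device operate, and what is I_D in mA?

V_GS = V_G − V_S = 3.23 − 1.54 = 1.69 V; V_DS = V_D − V_S = 4.89 − 1.54 = 3.35 V.
k_n = μ_nC_ox · (W/L) = 5.1 mA/V².
V_ov = V_GS − V_TN = 1.69 − 1 = 0.69 V.
Since V_DS = 3.35 V ≥ V_ov = 0.69 V, the device is in saturation.
I_D = ½ k_n V_ov² (1 + λ V_DS) = 0.5 × 5.1 × 0.69² × (1 + 0.072 × 3.35) = 1.51 mA.

Saturation; I_D = 1.51 mA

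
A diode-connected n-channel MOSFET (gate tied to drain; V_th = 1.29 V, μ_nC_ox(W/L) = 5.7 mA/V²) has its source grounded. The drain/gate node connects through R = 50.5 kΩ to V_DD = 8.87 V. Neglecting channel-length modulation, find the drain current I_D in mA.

I_D = 0.146 mA

With gate tied to drain, V_GS = V_DS ≥ V_GS − V_th, so the device is in saturation.
KCL at the drain: ½ k_n (V_GS − V_th)² = (V_DD − V_GS)/R.
Let x = V_GS − 1.29. Then 144 x² + x − 7.58 = 0, giving x = 0.226 V (positive root), so V_GS = 1.52 V.
I_D = (V_DD − V_GS)/R = (8.87 − 1.52) / 50.5 = 0.146 mA.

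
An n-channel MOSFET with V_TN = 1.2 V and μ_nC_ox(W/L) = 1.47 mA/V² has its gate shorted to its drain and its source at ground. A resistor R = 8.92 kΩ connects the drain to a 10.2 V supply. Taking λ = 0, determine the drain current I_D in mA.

With gate tied to drain, V_GS = V_DS ≥ V_GS − V_TN, so the device is in saturation.
KCL at the drain: ½ k_n (V_GS − V_TN)² = (V_DD − V_GS)/R.
Let x = V_GS − 1.2. Then 6.56 x² + x − 9 = 0, giving x = 1.1 V (positive root), so V_GS = 2.3 V.
I_D = (V_DD − V_GS)/R = (10.2 − 2.3) / 8.92 = 0.886 mA.

I_D = 0.886 mA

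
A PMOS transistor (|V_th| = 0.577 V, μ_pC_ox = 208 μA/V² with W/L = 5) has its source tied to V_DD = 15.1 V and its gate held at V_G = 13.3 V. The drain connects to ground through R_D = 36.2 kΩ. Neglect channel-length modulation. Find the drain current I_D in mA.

I_D = 0.407 mA

V_SG = V_DD − V_G = 15.1 − 13.3 = 1.8 V, so V_ov = 1.8 − 0.577 = 1.22 V.
k_p = μ_pC_ox · (W/L) = 1.04 mA/V².
Assume saturation: I_D = ½ k_p V_ov² = 0.5 × 1.04 × 1.22² = 0.778 mA, giving V_SD = V_DD − I_D R_D = 15.1 − 0.778 × 36.2 = -13.1 V.
But -13.1 V < V_ov = 1.22 V, so the device is actually in triode.
In triode I_D = k_p[V_ov V_SD − ½ V_SD²] and I_D = (V_DD − V_SD)/R_D. Equating: 18.8 V_SD² − 47.04 V_SD + 15.1 = 0, giving V_SD = 0.378 V (the root below V_ov).
I_D = (15.1 − 0.378) / 36.2 = 0.407 mA.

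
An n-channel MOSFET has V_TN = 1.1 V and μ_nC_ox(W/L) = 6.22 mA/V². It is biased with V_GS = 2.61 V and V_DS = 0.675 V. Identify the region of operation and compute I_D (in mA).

Triode; I_D = 4.92 mA

V_ov = V_GS − V_TN = 2.61 − 1.1 = 1.51 V.
Since V_DS = 0.675 V < V_ov = 1.51 V, the device is in the triode region.
I_D = k_n [V_ov · V_DS − ½ V_DS²] = 6.22 × [1.51 × 0.675 − 0.5 × 0.675²] = 4.92 mA.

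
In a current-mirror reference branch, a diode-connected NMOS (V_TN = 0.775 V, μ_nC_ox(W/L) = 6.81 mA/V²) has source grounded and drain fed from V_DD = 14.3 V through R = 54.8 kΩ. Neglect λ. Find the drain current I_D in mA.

I_D = 0.242 mA

With gate tied to drain, V_GS = V_DS ≥ V_GS − V_TN, so the device is in saturation.
KCL at the drain: ½ k_n (V_GS − V_TN)² = (V_DD − V_GS)/R.
Let x = V_GS − 0.775. Then 187 x² + x − 13.53 = 0, giving x = 0.267 V (positive root), so V_GS = 1.04 V.
I_D = (V_DD − V_GS)/R = (14.3 − 1.04) / 54.8 = 0.242 mA.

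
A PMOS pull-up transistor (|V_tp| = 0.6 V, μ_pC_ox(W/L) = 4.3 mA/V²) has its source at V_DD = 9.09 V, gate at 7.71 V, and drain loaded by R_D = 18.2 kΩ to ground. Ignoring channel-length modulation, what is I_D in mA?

V_SG = V_DD − V_G = 9.09 − 7.71 = 1.38 V, so V_ov = 1.38 − 0.6 = 0.78 V.
Assume saturation: I_D = ½ k_p V_ov² = 0.5 × 4.3 × 0.78² = 1.31 mA, giving V_SD = V_DD − I_D R_D = 9.09 − 1.31 × 18.2 = -14.7 V.
But -14.7 V < V_ov = 0.78 V, so the device is actually in triode.
In triode I_D = k_p[V_ov V_SD − ½ V_SD²] and I_D = (V_DD − V_SD)/R_D. Equating: 39.1 V_SD² − 62.04 V_SD + 9.09 = 0, giving V_SD = 0.163 V (the root below V_ov).
I_D = (9.09 − 0.163) / 18.2 = 0.49 mA.

I_D = 0.490 mA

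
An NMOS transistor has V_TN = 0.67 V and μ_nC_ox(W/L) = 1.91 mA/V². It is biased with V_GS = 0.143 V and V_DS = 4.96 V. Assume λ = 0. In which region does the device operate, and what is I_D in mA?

Cutoff; I_D = 0 mA

V_GS = 0.143 V < V_TN = 0.67 V, so the transistor is in cutoff.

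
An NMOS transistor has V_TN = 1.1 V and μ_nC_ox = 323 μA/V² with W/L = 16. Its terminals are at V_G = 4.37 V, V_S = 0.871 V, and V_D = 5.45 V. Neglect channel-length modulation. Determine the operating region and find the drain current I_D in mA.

V_GS = V_G − V_S = 4.37 − 0.871 = 3.5 V; V_DS = V_D − V_S = 5.45 − 0.871 = 4.58 V.
k_n = μ_nC_ox · (W/L) = 5.168 mA/V².
V_ov = V_GS − V_TN = 3.5 − 1.1 = 2.4 V.
Since V_DS = 4.58 V ≥ V_ov = 2.4 V, the device is in saturation.
I_D = ½ k_n V_ov² = 0.5 × 5.168 × 2.4² = 14.9 mA.

Saturation; I_D = 14.9 mA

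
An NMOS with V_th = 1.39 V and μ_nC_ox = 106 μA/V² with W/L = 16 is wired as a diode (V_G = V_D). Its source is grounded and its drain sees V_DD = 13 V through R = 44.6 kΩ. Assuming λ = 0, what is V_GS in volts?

V_GS = 1.93 V

With gate tied to drain, V_GS = V_DS ≥ V_GS − V_th, so the device is in saturation.
k_n = μ_nC_ox · (W/L) = 1.696 mA/V².
KCL at the drain: ½ k_n (V_GS − V_th)² = (V_DD − V_GS)/R.
Let x = V_GS − 1.39. Then 37.8 x² + x − 11.61 = 0, giving x = 0.541 V (positive root), so V_GS = 1.93 V.
I_D = (V_DD − V_GS)/R = (13 − 1.93) / 44.6 = 0.248 mA.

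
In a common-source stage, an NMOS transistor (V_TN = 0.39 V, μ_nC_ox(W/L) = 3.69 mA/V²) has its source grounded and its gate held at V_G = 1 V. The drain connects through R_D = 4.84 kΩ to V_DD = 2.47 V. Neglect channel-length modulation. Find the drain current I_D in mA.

V_GS = V_G = 1 V, so V_ov = 1 − 0.39 = 0.61 V.
Assume saturation: I_D = ½ k_n V_ov² = 0.5 × 3.69 × 0.61² = 0.687 mA, giving V_DS = V_DD − I_D R_D = 2.47 − 0.687 × 4.84 = -0.853 V.
But -0.853 V < V_ov = 0.61 V, so the device is actually in triode.
In triode I_D = k_n[V_ov V_DS − ½ V_DS²] and I_D = (V_DD − V_DS)/R_D. Equating: 8.93 V_DS² − 11.89 V_DS + 2.47 = 0, giving V_DS = 0.257 V (the root below V_ov).
I_D = (2.47 − 0.257) / 4.84 = 0.457 mA.

I_D = 0.457 mA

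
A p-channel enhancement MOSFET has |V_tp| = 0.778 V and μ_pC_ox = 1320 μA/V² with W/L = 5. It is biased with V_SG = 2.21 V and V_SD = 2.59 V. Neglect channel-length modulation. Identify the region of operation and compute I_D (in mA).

Saturation; I_D = 6.77 mA

k_p = μ_pC_ox · (W/L) = 6.6 mA/V².
V_ov = V_SG − |V_tp| = 2.21 − 0.778 = 1.43 V.
Since V_SD = 2.59 V ≥ V_ov = 1.43 V, the device is in saturation.
I_D = ½ k_p V_ov² = 0.5 × 6.6 × 1.43² = 6.77 mA.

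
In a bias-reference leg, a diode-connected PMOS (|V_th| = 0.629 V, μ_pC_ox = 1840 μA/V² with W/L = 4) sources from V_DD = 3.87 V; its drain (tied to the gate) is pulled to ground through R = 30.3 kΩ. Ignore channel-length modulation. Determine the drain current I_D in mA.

I_D = 0.101 mA

With gate tied to drain, V_SG = V_SD ≥ V_SG − |V_th|, so the device is in saturation.
k_p = μ_pC_ox · (W/L) = 7.36 mA/V².
KCL at the drain: ½ k_p (V_SG − |V_th|)² = (V_DD − V_SG)/R.
Let x = V_SG − 0.629. Then 112 x² + x − 3.241 = 0, giving x = 0.166 V (positive root), so V_SG = 0.795 V.
I_D = (V_DD − V_SG)/R = (3.87 − 0.795) / 30.3 = 0.101 mA.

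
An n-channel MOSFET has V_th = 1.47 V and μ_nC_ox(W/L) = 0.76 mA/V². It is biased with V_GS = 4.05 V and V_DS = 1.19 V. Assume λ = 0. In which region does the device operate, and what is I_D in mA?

Triode; I_D = 1.80 mA

V_ov = V_GS − V_th = 4.05 − 1.47 = 2.58 V.
Since V_DS = 1.19 V < V_ov = 2.58 V, the device is in the triode region.
I_D = k_n [V_ov · V_DS − ½ V_DS²] = 0.76 × [2.58 × 1.19 − 0.5 × 1.19²] = 1.8 mA.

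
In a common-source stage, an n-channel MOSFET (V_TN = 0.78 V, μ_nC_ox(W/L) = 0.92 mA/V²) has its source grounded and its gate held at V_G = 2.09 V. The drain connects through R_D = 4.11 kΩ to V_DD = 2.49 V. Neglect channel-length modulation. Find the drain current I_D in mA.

V_GS = V_G = 2.09 V, so V_ov = 2.09 − 0.78 = 1.31 V.
Assume saturation: I_D = ½ k_n V_ov² = 0.5 × 0.92 × 1.31² = 0.789 mA, giving V_DS = V_DD − I_D R_D = 2.49 − 0.789 × 4.11 = -0.754 V.
But -0.754 V < V_ov = 1.31 V, so the device is actually in triode.
In triode I_D = k_n[V_ov V_DS − ½ V_DS²] and I_D = (V_DD − V_DS)/R_D. Equating: 1.89 V_DS² − 5.953 V_DS + 2.49 = 0, giving V_DS = 0.497 V (the root below V_ov).
I_D = (2.49 − 0.497) / 4.11 = 0.485 mA.

I_D = 0.485 mA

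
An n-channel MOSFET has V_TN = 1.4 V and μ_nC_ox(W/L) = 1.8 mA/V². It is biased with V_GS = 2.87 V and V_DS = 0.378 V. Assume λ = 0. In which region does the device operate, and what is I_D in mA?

Triode; I_D = 0.872 mA

V_ov = V_GS − V_TN = 2.87 − 1.4 = 1.47 V.
Since V_DS = 0.378 V < V_ov = 1.47 V, the device is in the triode region.
I_D = k_n [V_ov · V_DS − ½ V_DS²] = 1.8 × [1.47 × 0.378 − 0.5 × 0.378²] = 0.872 mA.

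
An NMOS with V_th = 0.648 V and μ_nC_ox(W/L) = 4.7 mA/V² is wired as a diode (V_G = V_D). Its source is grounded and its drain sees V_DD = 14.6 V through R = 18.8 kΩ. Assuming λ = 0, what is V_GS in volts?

With gate tied to drain, V_GS = V_DS ≥ V_GS − V_th, so the device is in saturation.
KCL at the drain: ½ k_n (V_GS − V_th)² = (V_DD − V_GS)/R.
Let x = V_GS − 0.648. Then 44.2 x² + x − 13.95 = 0, giving x = 0.551 V (positive root), so V_GS = 1.2 V.
I_D = (V_DD − V_GS)/R = (14.6 − 1.2) / 18.8 = 0.713 mA.

V_GS = 1.20 V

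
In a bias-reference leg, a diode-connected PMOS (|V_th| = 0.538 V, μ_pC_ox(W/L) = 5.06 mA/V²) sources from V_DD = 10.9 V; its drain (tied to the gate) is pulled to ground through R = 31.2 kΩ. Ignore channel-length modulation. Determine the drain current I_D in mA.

I_D = 0.321 mA

With gate tied to drain, V_SG = V_SD ≥ V_SG − |V_th|, so the device is in saturation.
KCL at the drain: ½ k_p (V_SG − |V_th|)² = (V_DD − V_SG)/R.
Let x = V_SG − 0.538. Then 78.9 x² + x − 10.36 = 0, giving x = 0.356 V (positive root), so V_SG = 0.894 V.
I_D = (V_DD − V_SG)/R = (10.9 − 0.894) / 31.2 = 0.321 mA.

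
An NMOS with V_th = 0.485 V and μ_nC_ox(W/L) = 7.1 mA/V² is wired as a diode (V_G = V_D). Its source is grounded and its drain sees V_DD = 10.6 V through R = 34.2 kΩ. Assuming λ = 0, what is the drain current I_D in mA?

With gate tied to drain, V_GS = V_DS ≥ V_GS − V_th, so the device is in saturation.
KCL at the drain: ½ k_n (V_GS − V_th)² = (V_DD − V_GS)/R.
Let x = V_GS − 0.485. Then 121 x² + x − 10.12 = 0, giving x = 0.285 V (positive root), so V_GS = 0.77 V.
I_D = (V_DD − V_GS)/R = (10.6 − 0.77) / 34.2 = 0.287 mA.

I_D = 0.287 mA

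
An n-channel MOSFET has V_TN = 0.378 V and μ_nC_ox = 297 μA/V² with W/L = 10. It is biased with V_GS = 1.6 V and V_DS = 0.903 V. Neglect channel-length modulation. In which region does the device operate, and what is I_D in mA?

k_n = μ_nC_ox · (W/L) = 2.97 mA/V².
V_ov = V_GS − V_TN = 1.6 − 0.378 = 1.22 V.
Since V_DS = 0.903 V < V_ov = 1.22 V, the device is in the triode region.
I_D = k_n [V_ov · V_DS − ½ V_DS²] = 2.97 × [1.22 × 0.903 − 0.5 × 0.903²] = 2.07 mA.

Triode; I_D = 2.07 mA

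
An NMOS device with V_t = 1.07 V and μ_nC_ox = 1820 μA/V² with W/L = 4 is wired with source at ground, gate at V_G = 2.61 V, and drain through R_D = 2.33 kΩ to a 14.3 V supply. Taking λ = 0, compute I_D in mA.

V_GS = V_G = 2.61 V, so V_ov = 2.61 − 1.07 = 1.54 V.
k_n = μ_nC_ox · (W/L) = 7.28 mA/V².
Assume saturation: I_D = ½ k_n V_ov² = 0.5 × 7.28 × 1.54² = 8.63 mA, giving V_DS = V_DD − I_D R_D = 14.3 − 8.63 × 2.33 = -5.81 V.
But -5.81 V < V_ov = 1.54 V, so the device is actually in triode.
In triode I_D = k_n[V_ov V_DS − ½ V_DS²] and I_D = (V_DD − V_DS)/R_D. Equating: 8.48 V_DS² − 27.12 V_DS + 14.3 = 0, giving V_DS = 0.666 V (the root below V_ov).
I_D = (14.3 − 0.666) / 2.33 = 5.85 mA.

I_D = 5.85 mA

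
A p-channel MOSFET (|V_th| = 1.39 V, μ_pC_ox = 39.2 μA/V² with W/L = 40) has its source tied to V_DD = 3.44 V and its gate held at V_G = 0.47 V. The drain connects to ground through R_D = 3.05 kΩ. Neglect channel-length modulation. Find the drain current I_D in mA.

I_D = 0.977 mA

V_SG = V_DD − V_G = 3.44 − 0.47 = 2.97 V, so V_ov = 2.97 − 1.39 = 1.58 V.
k_p = μ_pC_ox · (W/L) = 1.568 mA/V².
Assume saturation: I_D = ½ k_p V_ov² = 0.5 × 1.568 × 1.58² = 1.96 mA, giving V_SD = V_DD − I_D R_D = 3.44 − 1.96 × 3.05 = -2.53 V.
But -2.53 V < V_ov = 1.58 V, so the device is actually in triode.
In triode I_D = k_p[V_ov V_SD − ½ V_SD²] and I_D = (V_DD − V_SD)/R_D. Equating: 2.39 V_SD² − 8.556 V_SD + 3.44 = 0, giving V_SD = 0.462 V (the root below V_ov).
I_D = (3.44 − 0.462) / 3.05 = 0.977 mA.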